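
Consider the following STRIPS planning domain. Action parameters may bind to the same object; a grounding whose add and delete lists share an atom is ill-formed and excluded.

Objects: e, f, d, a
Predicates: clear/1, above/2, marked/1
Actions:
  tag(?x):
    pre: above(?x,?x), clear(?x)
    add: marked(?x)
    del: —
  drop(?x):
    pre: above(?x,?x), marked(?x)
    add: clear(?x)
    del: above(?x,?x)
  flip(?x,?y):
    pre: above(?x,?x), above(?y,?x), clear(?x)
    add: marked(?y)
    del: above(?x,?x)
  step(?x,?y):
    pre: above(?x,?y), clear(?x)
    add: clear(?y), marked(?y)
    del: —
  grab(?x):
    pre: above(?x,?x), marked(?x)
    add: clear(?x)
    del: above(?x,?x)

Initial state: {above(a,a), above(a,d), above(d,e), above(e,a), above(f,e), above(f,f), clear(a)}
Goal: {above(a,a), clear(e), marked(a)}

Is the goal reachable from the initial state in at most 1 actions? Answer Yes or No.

No

1. tag(a)  →  {above(a,a), above(a,d), above(d,e), above(e,a), above(f,e), above(f,f), clear(a), marked(a)}
2. step(a,d)  →  {above(a,a), above(a,d), above(d,e), above(e,a), above(f,e), above(f,f), clear(a), clear(d), marked(a), marked(d)}
3. step(d,e)  →  {above(a,a), above(a,d), above(d,e), above(e,a), above(f,e), above(f,f), clear(a), clear(d), clear(e), marked(a), marked(d), marked(e)}
optimal plan length = 3; 3 > 1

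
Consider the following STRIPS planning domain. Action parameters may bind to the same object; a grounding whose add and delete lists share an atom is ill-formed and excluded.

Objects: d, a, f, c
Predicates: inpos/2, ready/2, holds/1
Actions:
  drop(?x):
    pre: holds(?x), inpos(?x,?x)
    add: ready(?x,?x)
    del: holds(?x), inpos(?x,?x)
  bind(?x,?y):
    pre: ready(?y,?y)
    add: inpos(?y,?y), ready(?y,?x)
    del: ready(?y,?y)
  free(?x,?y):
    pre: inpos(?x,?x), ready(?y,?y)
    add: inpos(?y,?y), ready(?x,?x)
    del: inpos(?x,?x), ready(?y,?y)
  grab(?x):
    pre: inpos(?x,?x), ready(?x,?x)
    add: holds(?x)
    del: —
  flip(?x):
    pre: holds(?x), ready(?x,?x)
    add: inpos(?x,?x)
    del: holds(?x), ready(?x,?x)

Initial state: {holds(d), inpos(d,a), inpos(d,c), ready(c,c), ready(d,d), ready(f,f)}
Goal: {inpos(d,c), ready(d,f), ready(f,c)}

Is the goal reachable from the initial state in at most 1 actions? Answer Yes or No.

1. bind(f,d)  →  {holds(d), inpos(d,a), inpos(d,c), inpos(d,d), ready(c,c), ready(d,f), ready(f,f)}
2. bind(c,f)  →  {holds(d), inpos(d,a), inpos(d,c), inpos(d,d), inpos(f,f), ready(c,c), ready(d,f), ready(f,c)}
optimal plan length = 2; 2 > 1

No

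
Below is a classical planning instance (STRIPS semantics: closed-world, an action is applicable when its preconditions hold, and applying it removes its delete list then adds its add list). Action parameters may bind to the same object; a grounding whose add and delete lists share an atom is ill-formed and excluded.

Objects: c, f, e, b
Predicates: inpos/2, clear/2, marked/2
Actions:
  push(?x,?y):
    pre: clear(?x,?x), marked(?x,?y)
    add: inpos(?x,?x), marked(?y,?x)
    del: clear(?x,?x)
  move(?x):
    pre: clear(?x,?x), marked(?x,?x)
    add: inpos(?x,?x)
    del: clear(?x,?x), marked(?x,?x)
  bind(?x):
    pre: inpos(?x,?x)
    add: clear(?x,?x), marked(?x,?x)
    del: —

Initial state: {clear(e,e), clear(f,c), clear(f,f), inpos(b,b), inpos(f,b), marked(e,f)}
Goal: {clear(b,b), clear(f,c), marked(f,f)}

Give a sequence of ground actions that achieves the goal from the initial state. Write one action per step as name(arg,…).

1. push(e,f)  →  {clear(f,c), clear(f,f), inpos(b,b), inpos(e,e), inpos(f,b), marked(e,f), marked(f,e)}
2. push(f,e)  →  {clear(f,c), inpos(b,b), inpos(e,e), inpos(f,b), inpos(f,f), marked(e,f), marked(f,e)}
3. bind(f)  →  {clear(f,c), clear(f,f), inpos(b,b), inpos(e,e), inpos(f,b), inpos(f,f), marked(e,f), marked(f,e), marked(f,f)}
4. bind(b)  →  {clear(b,b), clear(f,c), clear(f,f), inpos(b,b), inpos(e,e), inpos(f,b), inpos(f,f), marked(b,b), marked(e,f), marked(f,e), marked(f,f)}

push(e,f); push(f,e); bind(f); bind(b)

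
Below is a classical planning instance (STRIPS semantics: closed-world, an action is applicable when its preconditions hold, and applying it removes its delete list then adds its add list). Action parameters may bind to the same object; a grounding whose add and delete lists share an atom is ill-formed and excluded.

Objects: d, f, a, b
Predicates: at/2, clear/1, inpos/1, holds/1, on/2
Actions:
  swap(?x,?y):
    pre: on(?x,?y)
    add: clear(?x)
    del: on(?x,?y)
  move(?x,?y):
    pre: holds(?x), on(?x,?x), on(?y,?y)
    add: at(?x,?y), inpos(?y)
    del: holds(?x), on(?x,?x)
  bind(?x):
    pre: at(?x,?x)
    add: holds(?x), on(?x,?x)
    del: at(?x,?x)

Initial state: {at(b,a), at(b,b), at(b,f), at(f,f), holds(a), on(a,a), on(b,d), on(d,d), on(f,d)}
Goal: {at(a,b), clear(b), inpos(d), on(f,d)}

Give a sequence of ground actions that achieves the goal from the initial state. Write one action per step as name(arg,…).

1. swap(b,d)  →  {at(b,a), at(b,b), at(b,f), at(f,f), clear(b), holds(a), on(a,a), on(d,d), on(f,d)}
2. bind(b)  →  {at(b,a), at(b,f), at(f,f), clear(b), holds(a), holds(b), on(a,a), on(b,b), on(d,d), on(f,d)}
3. move(a,b)  →  {at(a,b), at(b,a), at(b,f), at(f,f), clear(b), holds(b), inpos(b), on(b,b), on(d,d), on(f,d)}
4. move(b,d)  →  {at(a,b), at(b,a), at(b,d), at(b,f), at(f,f), clear(b), inpos(b), inpos(d), on(d,d), on(f,d)}

swap(b,d); bind(b); move(a,b); move(b,d)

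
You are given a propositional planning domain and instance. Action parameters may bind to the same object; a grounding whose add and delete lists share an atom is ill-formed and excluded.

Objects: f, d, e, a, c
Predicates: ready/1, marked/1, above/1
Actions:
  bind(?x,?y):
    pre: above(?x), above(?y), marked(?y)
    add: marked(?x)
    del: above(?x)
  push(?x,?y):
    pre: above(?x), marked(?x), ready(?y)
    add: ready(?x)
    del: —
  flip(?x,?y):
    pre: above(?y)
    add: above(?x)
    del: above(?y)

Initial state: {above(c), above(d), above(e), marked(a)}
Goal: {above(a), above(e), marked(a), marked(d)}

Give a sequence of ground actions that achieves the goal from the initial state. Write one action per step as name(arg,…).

1. flip(a,c)  →  {above(a), above(d), above(e), marked(a)}
2. bind(d,a)  →  {above(a), above(e), marked(a), marked(d)}

flip(a,c); bind(d,a)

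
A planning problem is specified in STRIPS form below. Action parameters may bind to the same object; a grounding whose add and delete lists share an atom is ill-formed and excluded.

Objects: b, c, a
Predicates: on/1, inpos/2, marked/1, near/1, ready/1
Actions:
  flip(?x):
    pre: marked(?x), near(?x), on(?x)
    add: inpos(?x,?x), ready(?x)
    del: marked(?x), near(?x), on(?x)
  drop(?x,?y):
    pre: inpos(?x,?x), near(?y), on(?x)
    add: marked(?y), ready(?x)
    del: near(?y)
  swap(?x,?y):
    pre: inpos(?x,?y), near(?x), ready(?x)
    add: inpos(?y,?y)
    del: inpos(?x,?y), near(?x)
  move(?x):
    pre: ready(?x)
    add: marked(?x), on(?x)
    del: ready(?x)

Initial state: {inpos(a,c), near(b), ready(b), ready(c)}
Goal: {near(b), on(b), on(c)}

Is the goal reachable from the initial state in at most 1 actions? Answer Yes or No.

No

1. move(b)  →  {inpos(a,c), marked(b), near(b), on(b), ready(c)}
2. move(c)  →  {inpos(a,c), marked(b), marked(c), near(b), on(b), on(c)}
optimal plan length = 2; 2 > 1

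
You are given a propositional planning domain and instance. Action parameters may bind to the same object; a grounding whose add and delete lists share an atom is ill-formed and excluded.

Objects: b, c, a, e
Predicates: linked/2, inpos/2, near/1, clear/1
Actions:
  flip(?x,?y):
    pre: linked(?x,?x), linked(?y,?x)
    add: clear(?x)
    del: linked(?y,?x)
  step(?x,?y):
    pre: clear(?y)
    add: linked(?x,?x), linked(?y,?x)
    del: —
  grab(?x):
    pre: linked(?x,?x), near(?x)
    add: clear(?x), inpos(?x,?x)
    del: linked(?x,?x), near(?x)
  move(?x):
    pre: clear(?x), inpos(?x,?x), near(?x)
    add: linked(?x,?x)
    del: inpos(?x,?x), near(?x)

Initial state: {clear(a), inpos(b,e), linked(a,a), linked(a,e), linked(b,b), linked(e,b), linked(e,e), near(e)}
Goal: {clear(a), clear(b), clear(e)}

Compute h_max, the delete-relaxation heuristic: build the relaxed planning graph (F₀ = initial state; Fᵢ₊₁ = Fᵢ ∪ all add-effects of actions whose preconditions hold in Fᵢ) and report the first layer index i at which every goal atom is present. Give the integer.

1

F0 = init (8 atoms)
F1 = F0 ∪ {clear(b), clear(e), inpos(e,e), linked(a,b), linked(a,c), linked(c,c)}  (14 atoms)
goal ⊆ F1  ⇒  h_max = 1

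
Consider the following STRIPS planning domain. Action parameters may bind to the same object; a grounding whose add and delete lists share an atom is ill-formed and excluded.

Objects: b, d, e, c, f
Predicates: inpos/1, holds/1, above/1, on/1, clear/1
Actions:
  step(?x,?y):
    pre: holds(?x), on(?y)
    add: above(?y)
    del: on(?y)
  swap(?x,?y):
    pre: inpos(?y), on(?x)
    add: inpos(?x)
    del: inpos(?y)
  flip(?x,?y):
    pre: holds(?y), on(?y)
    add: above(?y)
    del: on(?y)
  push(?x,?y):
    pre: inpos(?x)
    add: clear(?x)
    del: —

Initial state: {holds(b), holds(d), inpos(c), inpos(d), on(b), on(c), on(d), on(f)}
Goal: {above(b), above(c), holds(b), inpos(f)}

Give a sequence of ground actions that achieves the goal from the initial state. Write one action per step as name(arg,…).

step(b,b); step(b,c); swap(f,d)

1. step(b,b)  →  {above(b), holds(b), holds(d), inpos(c), inpos(d), on(c), on(d), on(f)}
2. step(b,c)  →  {above(b), above(c), holds(b), holds(d), inpos(c), inpos(d), on(d), on(f)}
3. swap(f,d)  →  {above(b), above(c), holds(b), holds(d), inpos(c), inpos(f), on(d), on(f)}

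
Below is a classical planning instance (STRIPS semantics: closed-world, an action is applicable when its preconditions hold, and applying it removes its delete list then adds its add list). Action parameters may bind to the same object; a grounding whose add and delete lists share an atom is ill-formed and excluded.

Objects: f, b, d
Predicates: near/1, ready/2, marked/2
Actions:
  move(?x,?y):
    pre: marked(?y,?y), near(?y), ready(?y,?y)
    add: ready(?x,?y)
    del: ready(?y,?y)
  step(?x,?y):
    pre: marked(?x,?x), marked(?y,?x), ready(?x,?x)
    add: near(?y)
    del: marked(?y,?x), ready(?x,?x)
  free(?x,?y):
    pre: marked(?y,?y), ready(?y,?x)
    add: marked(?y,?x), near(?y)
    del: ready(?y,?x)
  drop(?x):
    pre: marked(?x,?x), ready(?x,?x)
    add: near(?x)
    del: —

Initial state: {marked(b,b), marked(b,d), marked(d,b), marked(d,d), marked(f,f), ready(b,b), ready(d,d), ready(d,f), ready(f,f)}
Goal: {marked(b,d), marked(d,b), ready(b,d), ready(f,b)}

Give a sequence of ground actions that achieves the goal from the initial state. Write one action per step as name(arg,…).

1. free(f,d)  →  {marked(b,b), marked(b,d), marked(d,b), marked(d,d), marked(d,f), marked(f,f), near(d), ready(b,b), ready(d,d), ready(f,f)}
2. move(b,d)  →  {marked(b,b), marked(b,d), marked(d,b), marked(d,d), marked(d,f), marked(f,f), near(d), ready(b,b), ready(b,d), ready(f,f)}
3. drop(b)  →  {marked(b,b), marked(b,d), marked(d,b), marked(d,d), marked(d,f), marked(f,f), near(b), near(d), ready(b,b), ready(b,d), ready(f,f)}
4. move(f,b)  →  {marked(b,b), marked(b,d), marked(d,b), marked(d,d), marked(d,f), marked(f,f), near(b), near(d), ready(b,d), ready(f,b), ready(f,f)}

free(f,d); move(b,d); drop(b); move(f,b)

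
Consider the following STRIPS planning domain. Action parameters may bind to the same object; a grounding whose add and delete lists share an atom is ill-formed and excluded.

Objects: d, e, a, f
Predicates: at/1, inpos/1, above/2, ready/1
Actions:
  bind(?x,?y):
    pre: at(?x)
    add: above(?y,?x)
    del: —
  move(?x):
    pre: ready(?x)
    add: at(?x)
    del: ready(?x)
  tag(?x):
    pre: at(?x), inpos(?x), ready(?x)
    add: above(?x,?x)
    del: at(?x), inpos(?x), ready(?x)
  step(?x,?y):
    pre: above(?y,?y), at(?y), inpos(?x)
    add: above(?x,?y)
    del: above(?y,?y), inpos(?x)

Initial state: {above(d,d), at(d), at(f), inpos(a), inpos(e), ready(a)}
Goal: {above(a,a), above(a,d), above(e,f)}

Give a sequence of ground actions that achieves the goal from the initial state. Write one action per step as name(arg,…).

bind(d,a); bind(f,e); move(a); bind(a,a)

1. bind(d,a)  →  {above(a,d), above(d,d), at(d), at(f), inpos(a), inpos(e), ready(a)}
2. bind(f,e)  →  {above(a,d), above(d,d), above(e,f), at(d), at(f), inpos(a), inpos(e), ready(a)}
3. move(a)  →  {above(a,d), above(d,d), above(e,f), at(a), at(d), at(f), inpos(a), inpos(e)}
4. bind(a,a)  →  {above(a,a), above(a,d), above(d,d), above(e,f), at(a), at(d), at(f), inpos(a), inpos(e)}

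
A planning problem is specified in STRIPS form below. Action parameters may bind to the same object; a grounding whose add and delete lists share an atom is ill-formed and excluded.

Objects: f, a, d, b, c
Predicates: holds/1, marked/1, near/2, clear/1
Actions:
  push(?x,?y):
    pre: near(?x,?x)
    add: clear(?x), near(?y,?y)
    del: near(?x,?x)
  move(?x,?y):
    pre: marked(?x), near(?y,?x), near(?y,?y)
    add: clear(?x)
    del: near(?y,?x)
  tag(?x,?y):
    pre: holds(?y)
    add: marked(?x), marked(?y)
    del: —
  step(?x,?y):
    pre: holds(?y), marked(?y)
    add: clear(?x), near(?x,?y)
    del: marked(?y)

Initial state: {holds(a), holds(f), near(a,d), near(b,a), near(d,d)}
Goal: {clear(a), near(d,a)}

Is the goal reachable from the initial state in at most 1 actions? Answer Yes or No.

No

1. tag(f,a)  →  {holds(a), holds(f), marked(a), marked(f), near(a,d), near(b,a), near(d,d)}
2. step(a,f)  →  {clear(a), holds(a), holds(f), marked(a), near(a,d), near(a,f), near(b,a), near(d,d)}
3. step(d,a)  →  {clear(a), clear(d), holds(a), holds(f), near(a,d), near(a,f), near(b,a), near(d,a), near(d,d)}
optimal plan length = 3; 3 > 1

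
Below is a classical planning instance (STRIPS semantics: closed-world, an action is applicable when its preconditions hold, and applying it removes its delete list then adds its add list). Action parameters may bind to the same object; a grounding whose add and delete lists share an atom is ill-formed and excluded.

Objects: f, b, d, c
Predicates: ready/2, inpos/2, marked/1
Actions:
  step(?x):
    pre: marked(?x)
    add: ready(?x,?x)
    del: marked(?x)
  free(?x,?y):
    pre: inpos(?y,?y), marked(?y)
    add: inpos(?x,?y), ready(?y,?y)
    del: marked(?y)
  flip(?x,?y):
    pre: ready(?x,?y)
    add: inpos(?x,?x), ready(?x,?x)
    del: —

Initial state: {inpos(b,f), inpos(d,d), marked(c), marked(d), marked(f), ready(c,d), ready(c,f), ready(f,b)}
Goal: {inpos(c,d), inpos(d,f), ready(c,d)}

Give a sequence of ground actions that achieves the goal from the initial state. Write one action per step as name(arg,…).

1. free(c,d)  →  {inpos(b,f), inpos(c,d), inpos(d,d), marked(c), marked(f), ready(c,d), ready(c,f), ready(d,d), ready(f,b)}
2. flip(f,b)  →  {inpos(b,f), inpos(c,d), inpos(d,d), inpos(f,f), marked(c), marked(f), ready(c,d), ready(c,f), ready(d,d), ready(f,b), ready(f,f)}
3. free(d,f)  →  {inpos(b,f), inpos(c,d), inpos(d,d), inpos(d,f), inpos(f,f), marked(c), ready(c,d), ready(c,f), ready(d,d), ready(f,b), ready(f,f)}

free(c,d); flip(f,b); free(d,f)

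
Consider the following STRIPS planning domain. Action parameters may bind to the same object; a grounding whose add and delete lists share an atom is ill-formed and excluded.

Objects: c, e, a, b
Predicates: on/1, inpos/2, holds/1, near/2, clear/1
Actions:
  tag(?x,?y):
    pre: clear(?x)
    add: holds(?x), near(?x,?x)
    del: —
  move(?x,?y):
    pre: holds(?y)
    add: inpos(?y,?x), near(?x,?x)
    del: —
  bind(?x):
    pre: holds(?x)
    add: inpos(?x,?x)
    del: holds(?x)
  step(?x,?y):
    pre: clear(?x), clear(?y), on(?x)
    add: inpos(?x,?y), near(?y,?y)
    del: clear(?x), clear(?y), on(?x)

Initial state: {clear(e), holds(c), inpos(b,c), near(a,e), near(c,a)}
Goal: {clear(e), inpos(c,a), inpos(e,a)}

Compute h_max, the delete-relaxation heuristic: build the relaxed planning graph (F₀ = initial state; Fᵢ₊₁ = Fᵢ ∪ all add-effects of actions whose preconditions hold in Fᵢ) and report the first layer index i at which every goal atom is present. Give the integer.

F0 = init (5 atoms)
F1 = F0 ∪ {holds(e), inpos(c,a), inpos(c,b), inpos(c,c), inpos(c,e), near(a,a), near(b,b), near(c,c), near(e,e)}  (14 atoms)
F2 = F1 ∪ {inpos(e,a), inpos(e,b), inpos(e,c), inpos(e,e)}  (18 atoms)
goal ⊆ F2  ⇒  h_max = 2

2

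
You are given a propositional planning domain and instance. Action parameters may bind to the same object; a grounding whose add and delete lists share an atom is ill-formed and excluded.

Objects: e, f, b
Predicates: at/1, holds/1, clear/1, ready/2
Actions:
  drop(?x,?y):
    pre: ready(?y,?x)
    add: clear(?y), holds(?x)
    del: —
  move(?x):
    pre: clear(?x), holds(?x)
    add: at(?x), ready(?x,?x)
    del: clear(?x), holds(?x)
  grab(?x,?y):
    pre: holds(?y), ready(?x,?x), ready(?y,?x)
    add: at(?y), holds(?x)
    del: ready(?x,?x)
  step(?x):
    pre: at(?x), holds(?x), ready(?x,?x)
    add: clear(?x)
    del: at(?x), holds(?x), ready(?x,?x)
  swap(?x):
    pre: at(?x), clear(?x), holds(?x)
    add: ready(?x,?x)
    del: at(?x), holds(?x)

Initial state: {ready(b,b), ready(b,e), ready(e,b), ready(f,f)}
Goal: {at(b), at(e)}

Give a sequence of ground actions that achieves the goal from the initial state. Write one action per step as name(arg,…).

1. drop(e,b)  →  {clear(b), holds(e), ready(b,b), ready(b,e), ready(e,b), ready(f,f)}
2. grab(b,e)  →  {at(e), clear(b), holds(b), holds(e), ready(b,e), ready(e,b), ready(f,f)}
3. move(b)  →  {at(b), at(e), holds(e), ready(b,b), ready(b,e), ready(e,b), ready(f,f)}

drop(e,b); grab(b,e); move(b)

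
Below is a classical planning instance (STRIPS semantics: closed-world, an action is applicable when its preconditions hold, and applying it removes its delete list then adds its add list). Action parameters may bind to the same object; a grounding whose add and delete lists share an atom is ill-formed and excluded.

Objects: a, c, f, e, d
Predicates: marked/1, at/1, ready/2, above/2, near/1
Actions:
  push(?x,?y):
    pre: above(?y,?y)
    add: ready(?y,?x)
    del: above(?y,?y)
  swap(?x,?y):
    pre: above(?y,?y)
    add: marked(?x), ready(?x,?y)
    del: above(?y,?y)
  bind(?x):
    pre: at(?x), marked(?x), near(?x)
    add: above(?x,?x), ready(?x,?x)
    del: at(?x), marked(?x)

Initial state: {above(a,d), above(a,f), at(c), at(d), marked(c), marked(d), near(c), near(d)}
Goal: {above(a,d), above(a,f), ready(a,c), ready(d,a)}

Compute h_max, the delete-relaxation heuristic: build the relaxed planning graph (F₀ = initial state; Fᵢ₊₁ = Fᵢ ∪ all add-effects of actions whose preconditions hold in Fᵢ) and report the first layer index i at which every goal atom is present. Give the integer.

F0 = init (8 atoms)
F1 = F0 ∪ {above(c,c), above(d,d), ready(c,c), ready(d,d)}  (12 atoms)
F2 = F1 ∪ {marked(a), marked(e), marked(f), ready(a,c), ready(a,d), ready(c,a), ready(c,d), ready(c,e), ready(c,f), ready(d,a), ready(d,c), ready(d,e), ready(d,f), ready(e,c), ready(e,d), ready(f,c), ready(f,d)}  (29 atoms)
goal ⊆ F2  ⇒  h_max = 2

2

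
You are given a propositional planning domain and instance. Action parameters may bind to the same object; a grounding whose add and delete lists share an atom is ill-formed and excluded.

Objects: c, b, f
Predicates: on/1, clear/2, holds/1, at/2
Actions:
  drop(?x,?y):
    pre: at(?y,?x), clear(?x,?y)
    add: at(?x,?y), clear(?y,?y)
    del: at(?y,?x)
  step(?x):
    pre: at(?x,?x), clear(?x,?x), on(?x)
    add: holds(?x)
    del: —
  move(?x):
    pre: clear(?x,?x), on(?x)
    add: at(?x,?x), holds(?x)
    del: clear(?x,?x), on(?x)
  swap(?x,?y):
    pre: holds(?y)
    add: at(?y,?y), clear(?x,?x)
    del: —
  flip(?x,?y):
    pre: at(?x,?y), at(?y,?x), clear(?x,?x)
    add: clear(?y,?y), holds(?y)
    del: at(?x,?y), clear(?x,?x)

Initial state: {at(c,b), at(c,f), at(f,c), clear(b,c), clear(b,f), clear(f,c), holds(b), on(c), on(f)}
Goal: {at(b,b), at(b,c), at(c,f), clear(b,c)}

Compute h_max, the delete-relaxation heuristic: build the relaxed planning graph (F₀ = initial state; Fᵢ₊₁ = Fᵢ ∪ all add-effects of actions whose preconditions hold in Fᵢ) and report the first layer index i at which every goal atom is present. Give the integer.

F0 = init (9 atoms)
F1 = F0 ∪ {at(b,b), at(b,c), clear(b,b), clear(c,c), clear(f,f)}  (14 atoms)
goal ⊆ F1  ⇒  h_max = 1

1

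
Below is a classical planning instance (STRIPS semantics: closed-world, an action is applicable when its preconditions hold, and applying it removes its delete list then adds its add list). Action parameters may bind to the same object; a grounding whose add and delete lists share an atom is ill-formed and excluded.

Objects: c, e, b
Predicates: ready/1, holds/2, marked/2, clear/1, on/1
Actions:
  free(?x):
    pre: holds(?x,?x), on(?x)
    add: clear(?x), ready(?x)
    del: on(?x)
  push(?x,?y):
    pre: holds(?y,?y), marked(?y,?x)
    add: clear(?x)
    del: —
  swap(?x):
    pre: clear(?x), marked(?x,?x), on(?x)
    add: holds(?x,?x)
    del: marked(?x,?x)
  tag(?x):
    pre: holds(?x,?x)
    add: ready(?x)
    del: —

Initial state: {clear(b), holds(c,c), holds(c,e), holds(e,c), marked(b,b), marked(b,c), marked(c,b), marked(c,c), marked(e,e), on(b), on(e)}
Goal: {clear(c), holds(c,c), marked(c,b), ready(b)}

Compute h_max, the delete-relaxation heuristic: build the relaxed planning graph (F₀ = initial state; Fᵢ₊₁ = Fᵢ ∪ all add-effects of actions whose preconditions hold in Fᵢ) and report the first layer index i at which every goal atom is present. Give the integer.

F0 = init (11 atoms)
F1 = F0 ∪ {clear(c), holds(b,b), ready(c)}  (14 atoms)
F2 = F1 ∪ {ready(b)}  (15 atoms)
goal ⊆ F2  ⇒  h_max = 2

2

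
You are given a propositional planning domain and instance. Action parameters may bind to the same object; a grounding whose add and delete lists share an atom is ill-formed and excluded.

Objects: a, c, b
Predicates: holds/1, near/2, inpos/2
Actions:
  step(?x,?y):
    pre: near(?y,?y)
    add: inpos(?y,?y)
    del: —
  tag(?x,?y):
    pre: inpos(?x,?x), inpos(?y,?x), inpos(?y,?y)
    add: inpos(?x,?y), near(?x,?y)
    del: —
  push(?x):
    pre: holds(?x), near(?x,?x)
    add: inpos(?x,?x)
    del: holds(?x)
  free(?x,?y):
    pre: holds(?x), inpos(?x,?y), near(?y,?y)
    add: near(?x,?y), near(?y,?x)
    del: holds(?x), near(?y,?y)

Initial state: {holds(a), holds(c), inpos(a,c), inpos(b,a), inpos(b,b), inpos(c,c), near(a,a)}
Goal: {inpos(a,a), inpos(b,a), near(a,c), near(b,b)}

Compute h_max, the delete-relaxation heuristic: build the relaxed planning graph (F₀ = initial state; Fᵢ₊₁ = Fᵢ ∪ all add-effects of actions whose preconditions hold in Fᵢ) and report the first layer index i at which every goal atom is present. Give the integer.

F0 = init (7 atoms)
F1 = F0 ∪ {inpos(a,a), near(b,b), near(c,c)}  (10 atoms)
F2 = F1 ∪ {inpos(a,b), inpos(c,a), near(a,b), near(a,c), near(c,a)}  (15 atoms)
goal ⊆ F2  ⇒  h_max = 2

2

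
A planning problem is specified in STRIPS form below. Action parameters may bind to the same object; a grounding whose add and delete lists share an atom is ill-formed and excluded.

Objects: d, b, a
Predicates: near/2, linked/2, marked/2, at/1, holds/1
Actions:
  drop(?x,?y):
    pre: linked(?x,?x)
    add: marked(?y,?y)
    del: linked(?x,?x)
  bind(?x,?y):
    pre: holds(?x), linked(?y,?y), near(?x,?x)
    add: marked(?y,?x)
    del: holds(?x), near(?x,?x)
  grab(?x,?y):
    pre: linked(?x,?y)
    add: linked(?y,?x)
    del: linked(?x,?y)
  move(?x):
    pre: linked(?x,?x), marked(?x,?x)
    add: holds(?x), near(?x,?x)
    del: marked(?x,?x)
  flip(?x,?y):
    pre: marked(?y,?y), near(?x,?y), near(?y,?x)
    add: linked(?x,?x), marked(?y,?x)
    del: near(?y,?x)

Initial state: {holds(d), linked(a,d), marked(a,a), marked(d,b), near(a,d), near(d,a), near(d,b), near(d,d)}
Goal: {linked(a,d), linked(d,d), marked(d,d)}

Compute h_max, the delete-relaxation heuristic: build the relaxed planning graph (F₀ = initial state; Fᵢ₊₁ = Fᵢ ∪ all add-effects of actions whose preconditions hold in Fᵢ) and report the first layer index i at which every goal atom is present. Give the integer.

2

F0 = init (8 atoms)
F1 = F0 ∪ {linked(d,a), linked(d,d), marked(a,d)}  (11 atoms)
F2 = F1 ∪ {marked(b,b), marked(d,d)}  (13 atoms)
goal ⊆ F2  ⇒  h_max = 2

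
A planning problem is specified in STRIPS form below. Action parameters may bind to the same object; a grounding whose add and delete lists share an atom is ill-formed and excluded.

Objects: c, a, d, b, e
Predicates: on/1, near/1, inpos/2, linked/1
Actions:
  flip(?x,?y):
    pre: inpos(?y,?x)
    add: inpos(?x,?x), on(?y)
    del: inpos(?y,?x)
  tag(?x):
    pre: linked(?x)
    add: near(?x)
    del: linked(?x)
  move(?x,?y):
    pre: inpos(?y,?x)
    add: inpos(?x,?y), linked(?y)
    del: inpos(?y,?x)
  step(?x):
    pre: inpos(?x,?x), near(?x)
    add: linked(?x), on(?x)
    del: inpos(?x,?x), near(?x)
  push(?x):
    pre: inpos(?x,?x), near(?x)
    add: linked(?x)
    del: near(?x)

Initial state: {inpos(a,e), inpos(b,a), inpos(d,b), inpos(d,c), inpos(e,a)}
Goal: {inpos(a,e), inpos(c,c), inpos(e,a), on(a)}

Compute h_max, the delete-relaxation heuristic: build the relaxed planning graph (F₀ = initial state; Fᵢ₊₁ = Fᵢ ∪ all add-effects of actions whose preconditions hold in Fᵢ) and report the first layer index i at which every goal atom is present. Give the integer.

1

F0 = init (5 atoms)
F1 = F0 ∪ {inpos(a,a), inpos(a,b), inpos(b,b), inpos(b,d), inpos(c,c), inpos(c,d), inpos(e,e), linked(a), linked(b), linked(d), linked(e), on(a), on(b), on(d), on(e)}  (20 atoms)
goal ⊆ F1  ⇒  h_max = 1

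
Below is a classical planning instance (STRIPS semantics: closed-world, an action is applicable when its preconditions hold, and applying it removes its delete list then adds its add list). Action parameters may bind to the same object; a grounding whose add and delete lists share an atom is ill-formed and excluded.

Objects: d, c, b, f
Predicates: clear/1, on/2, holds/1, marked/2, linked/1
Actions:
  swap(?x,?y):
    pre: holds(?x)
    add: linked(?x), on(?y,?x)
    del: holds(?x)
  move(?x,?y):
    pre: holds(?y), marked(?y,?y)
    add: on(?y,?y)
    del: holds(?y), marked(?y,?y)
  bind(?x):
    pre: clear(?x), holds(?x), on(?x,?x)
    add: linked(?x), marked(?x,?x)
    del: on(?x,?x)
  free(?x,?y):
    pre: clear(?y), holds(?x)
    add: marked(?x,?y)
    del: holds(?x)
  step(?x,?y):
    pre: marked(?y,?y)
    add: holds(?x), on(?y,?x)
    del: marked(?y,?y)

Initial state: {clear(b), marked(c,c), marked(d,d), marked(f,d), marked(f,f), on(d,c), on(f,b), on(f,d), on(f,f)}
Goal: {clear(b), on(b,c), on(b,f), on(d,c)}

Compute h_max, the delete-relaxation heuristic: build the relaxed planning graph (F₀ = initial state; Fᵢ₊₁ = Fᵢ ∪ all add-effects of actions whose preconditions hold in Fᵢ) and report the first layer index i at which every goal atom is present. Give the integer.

F0 = init (9 atoms)
F1 = F0 ∪ {holds(b), holds(c), holds(d), holds(f), on(c,b), on(c,c), on(c,d), on(c,f), on(d,b), on(d,d), on(d,f), on(f,c)}  (21 atoms)
F2 = F1 ∪ {linked(b), linked(c), linked(d), linked(f), marked(b,b), marked(c,b), marked(d,b), marked(f,b), on(b,b), on(b,c), on(b,d), on(b,f)}  (33 atoms)
goal ⊆ F2  ⇒  h_max = 2

2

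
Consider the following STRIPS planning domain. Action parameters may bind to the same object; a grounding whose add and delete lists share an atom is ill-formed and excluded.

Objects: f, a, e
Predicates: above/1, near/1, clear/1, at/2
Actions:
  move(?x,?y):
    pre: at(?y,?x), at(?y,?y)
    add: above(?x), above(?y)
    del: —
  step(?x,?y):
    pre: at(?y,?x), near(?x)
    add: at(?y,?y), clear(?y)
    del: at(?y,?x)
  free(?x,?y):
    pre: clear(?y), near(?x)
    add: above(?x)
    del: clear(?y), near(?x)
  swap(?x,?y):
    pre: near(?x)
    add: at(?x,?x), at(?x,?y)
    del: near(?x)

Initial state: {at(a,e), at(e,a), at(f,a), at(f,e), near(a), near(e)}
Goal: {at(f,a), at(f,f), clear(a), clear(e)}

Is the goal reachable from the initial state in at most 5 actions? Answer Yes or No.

1. step(a,e)  →  {at(a,e), at(e,e), at(f,a), at(f,e), clear(e), near(a), near(e)}
2. step(e,f)  →  {at(a,e), at(e,e), at(f,a), at(f,f), clear(e), clear(f), near(a), near(e)}
3. step(e,a)  →  {at(a,a), at(e,e), at(f,a), at(f,f), clear(a), clear(e), clear(f), near(a), near(e)}
optimal plan length = 3; 3 ≤ 5

Yes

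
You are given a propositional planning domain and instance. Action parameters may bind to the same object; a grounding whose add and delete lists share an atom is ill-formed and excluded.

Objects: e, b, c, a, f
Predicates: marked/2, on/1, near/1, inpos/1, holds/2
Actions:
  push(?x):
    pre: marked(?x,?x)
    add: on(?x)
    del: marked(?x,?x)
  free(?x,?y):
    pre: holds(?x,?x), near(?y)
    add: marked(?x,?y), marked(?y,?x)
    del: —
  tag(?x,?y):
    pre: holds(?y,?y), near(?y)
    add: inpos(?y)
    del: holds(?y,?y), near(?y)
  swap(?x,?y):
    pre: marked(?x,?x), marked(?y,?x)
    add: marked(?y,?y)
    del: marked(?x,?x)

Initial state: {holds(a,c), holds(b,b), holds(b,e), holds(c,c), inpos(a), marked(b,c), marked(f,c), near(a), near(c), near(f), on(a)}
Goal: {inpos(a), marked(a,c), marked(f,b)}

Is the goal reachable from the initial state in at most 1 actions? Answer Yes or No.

1. free(b,f)  →  {holds(a,c), holds(b,b), holds(b,e), holds(c,c), inpos(a), marked(b,c), marked(b,f), marked(f,b), marked(f,c), near(a), near(c), near(f), on(a)}
2. free(c,a)  →  {holds(a,c), holds(b,b), holds(b,e), holds(c,c), inpos(a), marked(a,c), marked(b,c), marked(b,f), marked(c,a), marked(f,b), marked(f,c), near(a), near(c), near(f), on(a)}
optimal plan length = 2; 2 > 1

No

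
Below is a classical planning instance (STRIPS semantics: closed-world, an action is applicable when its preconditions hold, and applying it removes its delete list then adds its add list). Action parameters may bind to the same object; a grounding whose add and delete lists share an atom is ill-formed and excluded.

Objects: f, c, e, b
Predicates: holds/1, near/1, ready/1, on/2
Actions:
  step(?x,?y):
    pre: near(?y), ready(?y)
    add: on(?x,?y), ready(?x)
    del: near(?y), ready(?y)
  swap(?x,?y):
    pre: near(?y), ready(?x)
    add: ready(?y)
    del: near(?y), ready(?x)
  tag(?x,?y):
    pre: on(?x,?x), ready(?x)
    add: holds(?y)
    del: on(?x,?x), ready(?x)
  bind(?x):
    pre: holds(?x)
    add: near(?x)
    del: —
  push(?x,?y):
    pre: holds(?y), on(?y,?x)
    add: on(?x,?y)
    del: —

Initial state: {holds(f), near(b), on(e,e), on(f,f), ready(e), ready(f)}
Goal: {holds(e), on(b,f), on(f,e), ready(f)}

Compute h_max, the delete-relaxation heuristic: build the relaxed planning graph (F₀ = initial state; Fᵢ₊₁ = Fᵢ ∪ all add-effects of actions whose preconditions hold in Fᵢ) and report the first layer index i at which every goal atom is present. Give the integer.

F0 = init (6 atoms)
F1 = F0 ∪ {holds(b), holds(c), holds(e), near(f), ready(b)}  (11 atoms)
F2 = F1 ∪ {near(c), near(e), on(b,f), on(c,b), on(c,f), on(e,b), on(e,f), on(f,b), ready(c)}  (20 atoms)
F3 = F2 ∪ {on(b,c), on(b,e), on(c,e), on(e,c), on(f,c), on(f,e)}  (26 atoms)
goal ⊆ F3  ⇒  h_max = 3

3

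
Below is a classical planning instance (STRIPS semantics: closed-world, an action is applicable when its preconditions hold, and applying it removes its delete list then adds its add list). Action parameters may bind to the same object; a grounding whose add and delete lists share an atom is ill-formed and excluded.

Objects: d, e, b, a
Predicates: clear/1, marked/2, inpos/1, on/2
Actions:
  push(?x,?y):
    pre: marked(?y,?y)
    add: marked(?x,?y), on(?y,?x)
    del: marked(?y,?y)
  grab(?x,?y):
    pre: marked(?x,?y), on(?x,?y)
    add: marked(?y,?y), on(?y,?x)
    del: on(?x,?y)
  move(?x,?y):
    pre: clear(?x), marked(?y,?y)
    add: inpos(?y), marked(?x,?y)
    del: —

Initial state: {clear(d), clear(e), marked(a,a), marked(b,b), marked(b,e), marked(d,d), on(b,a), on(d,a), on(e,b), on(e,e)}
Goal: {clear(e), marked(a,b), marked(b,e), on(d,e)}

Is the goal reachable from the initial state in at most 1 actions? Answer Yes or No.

No

1. push(e,d)  →  {clear(d), clear(e), marked(a,a), marked(b,b), marked(b,e), marked(e,d), on(b,a), on(d,a), on(d,e), on(e,b), on(e,e)}
2. push(a,b)  →  {clear(d), clear(e), marked(a,a), marked(a,b), marked(b,e), marked(e,d), on(b,a), on(d,a), on(d,e), on(e,b), on(e,e)}
optimal plan length = 2; 2 > 1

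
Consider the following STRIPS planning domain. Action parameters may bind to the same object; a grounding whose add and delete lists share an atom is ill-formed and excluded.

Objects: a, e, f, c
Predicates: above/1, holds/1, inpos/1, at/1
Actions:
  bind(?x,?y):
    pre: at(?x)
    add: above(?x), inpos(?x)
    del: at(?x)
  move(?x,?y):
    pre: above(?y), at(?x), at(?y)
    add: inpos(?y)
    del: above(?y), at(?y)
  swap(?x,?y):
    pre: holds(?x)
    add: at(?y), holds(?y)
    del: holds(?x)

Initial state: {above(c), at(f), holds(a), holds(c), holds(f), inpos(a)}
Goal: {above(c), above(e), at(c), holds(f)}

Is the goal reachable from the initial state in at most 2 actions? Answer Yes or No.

1. swap(a,e)  →  {above(c), at(e), at(f), holds(c), holds(e), holds(f), inpos(a)}
2. bind(e,a)  →  {above(c), above(e), at(f), holds(c), holds(e), holds(f), inpos(a), inpos(e)}
3. swap(e,c)  →  {above(c), above(e), at(c), at(f), holds(c), holds(f), inpos(a), inpos(e)}
optimal plan length = 3; 3 > 2

No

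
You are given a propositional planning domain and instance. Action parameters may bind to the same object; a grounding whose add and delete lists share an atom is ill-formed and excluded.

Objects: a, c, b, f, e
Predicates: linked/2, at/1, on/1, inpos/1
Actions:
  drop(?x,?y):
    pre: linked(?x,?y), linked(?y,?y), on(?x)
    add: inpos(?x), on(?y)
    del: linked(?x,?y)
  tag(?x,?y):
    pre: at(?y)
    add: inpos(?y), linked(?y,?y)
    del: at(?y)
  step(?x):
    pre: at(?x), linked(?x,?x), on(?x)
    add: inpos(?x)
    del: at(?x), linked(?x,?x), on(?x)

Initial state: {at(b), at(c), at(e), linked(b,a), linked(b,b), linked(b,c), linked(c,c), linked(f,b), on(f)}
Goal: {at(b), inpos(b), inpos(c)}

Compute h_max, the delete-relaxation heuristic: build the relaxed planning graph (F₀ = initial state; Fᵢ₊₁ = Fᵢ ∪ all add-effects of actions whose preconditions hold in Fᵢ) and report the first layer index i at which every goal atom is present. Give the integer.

1

F0 = init (9 atoms)
F1 = F0 ∪ {inpos(b), inpos(c), inpos(e), inpos(f), linked(e,e), on(b)}  (15 atoms)
goal ⊆ F1  ⇒  h_max = 1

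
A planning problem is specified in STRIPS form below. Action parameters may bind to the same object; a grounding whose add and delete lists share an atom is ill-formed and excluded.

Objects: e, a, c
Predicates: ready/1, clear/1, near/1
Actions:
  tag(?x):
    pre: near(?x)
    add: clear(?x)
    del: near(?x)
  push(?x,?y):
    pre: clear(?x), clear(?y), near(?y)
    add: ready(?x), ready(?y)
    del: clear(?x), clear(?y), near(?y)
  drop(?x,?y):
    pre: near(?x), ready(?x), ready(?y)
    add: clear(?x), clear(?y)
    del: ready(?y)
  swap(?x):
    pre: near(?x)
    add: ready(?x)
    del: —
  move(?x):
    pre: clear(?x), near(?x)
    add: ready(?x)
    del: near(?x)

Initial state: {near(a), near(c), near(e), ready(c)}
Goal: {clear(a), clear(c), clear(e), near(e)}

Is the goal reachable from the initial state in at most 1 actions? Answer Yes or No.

No

1. tag(a)  →  {clear(a), near(c), near(e), ready(c)}
2. swap(e)  →  {clear(a), near(c), near(e), ready(c), ready(e)}
3. drop(e,c)  →  {clear(a), clear(c), clear(e), near(c), near(e), ready(e)}
optimal plan length = 3; 3 > 1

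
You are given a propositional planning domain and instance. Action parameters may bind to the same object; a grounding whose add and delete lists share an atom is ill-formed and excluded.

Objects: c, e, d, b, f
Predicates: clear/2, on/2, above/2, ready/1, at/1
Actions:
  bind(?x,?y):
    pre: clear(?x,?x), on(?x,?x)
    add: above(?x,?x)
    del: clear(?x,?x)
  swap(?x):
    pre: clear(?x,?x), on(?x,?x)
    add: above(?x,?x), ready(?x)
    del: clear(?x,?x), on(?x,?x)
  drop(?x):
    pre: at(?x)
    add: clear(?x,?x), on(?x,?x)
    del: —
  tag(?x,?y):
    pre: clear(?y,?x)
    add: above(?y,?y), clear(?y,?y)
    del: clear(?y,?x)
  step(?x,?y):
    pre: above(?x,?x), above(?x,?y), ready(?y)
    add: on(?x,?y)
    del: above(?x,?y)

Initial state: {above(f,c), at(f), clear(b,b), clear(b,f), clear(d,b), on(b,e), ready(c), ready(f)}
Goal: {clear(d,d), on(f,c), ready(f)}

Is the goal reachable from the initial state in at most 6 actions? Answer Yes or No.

Yes

1. drop(f)  →  {above(f,c), at(f), clear(b,b), clear(b,f), clear(d,b), clear(f,f), on(b,e), on(f,f), ready(c), ready(f)}
2. bind(f,c)  →  {above(f,c), above(f,f), at(f), clear(b,b), clear(b,f), clear(d,b), on(b,e), on(f,f), ready(c), ready(f)}
3. tag(b,d)  →  {above(d,d), above(f,c), above(f,f), at(f), clear(b,b), clear(b,f), clear(d,d), on(b,e), on(f,f), ready(c), ready(f)}
4. step(f,c)  →  {above(d,d), above(f,f), at(f), clear(b,b), clear(b,f), clear(d,d), on(b,e), on(f,c), on(f,f), ready(c), ready(f)}
optimal plan length = 4; 4 ≤ 6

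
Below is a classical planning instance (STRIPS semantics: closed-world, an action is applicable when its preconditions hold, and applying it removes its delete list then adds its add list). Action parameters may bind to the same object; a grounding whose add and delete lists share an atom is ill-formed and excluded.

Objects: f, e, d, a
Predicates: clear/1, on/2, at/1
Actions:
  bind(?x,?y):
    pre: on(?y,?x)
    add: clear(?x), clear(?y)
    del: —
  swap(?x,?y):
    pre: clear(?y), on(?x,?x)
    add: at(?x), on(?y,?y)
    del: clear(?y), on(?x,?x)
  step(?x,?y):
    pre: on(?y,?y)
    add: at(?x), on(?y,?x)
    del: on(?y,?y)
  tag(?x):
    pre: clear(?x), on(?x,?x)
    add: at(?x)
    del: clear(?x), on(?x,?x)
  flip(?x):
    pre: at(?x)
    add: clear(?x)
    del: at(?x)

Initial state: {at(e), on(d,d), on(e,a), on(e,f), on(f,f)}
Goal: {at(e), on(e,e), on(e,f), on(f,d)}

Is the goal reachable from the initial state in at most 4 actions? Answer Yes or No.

Yes

1. bind(f,e)  →  {at(e), clear(e), clear(f), on(d,d), on(e,a), on(e,f), on(f,f)}
2. swap(d,e)  →  {at(d), at(e), clear(f), on(e,a), on(e,e), on(e,f), on(f,f)}
3. step(d,f)  →  {at(d), at(e), clear(f), on(e,a), on(e,e), on(e,f), on(f,d)}
optimal plan length = 3; 3 ≤ 4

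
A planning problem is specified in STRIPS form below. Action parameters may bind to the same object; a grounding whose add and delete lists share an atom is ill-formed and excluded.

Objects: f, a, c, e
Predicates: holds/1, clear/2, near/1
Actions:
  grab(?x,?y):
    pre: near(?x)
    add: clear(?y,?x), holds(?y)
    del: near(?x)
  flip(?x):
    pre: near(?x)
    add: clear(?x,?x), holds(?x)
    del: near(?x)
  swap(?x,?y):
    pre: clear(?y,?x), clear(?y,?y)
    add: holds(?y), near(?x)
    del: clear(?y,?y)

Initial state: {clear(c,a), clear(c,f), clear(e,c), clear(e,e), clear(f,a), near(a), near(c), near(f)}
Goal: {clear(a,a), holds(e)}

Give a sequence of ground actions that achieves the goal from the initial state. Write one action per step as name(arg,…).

1. grab(f,e)  →  {clear(c,a), clear(c,f), clear(e,c), clear(e,e), clear(e,f), clear(f,a), holds(e), near(a), near(c)}
2. grab(a,a)  →  {clear(a,a), clear(c,a), clear(c,f), clear(e,c), clear(e,e), clear(e,f), clear(f,a), holds(a), holds(e), near(c)}

grab(f,e); grab(a,a)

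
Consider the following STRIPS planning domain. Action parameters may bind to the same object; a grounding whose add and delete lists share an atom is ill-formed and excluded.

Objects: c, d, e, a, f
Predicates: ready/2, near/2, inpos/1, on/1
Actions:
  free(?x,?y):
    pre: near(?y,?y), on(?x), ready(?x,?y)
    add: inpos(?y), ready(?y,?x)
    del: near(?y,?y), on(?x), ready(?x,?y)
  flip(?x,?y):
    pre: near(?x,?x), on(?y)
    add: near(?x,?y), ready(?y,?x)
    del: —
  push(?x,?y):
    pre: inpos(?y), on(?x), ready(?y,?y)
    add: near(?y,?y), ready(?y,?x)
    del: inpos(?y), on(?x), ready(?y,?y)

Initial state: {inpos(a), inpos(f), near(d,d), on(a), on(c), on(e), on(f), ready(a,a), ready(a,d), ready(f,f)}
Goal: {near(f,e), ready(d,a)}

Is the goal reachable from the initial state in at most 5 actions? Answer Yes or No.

Yes

1. free(a,d)  →  {inpos(a), inpos(d), inpos(f), on(c), on(e), on(f), ready(a,a), ready(d,a), ready(f,f)}
2. push(c,f)  →  {inpos(a), inpos(d), near(f,f), on(e), on(f), ready(a,a), ready(d,a), ready(f,c)}
3. flip(f,e)  →  {inpos(a), inpos(d), near(f,e), near(f,f), on(e), on(f), ready(a,a), ready(d,a), ready(e,f), ready(f,c)}
optimal plan length = 3; 3 ≤ 5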